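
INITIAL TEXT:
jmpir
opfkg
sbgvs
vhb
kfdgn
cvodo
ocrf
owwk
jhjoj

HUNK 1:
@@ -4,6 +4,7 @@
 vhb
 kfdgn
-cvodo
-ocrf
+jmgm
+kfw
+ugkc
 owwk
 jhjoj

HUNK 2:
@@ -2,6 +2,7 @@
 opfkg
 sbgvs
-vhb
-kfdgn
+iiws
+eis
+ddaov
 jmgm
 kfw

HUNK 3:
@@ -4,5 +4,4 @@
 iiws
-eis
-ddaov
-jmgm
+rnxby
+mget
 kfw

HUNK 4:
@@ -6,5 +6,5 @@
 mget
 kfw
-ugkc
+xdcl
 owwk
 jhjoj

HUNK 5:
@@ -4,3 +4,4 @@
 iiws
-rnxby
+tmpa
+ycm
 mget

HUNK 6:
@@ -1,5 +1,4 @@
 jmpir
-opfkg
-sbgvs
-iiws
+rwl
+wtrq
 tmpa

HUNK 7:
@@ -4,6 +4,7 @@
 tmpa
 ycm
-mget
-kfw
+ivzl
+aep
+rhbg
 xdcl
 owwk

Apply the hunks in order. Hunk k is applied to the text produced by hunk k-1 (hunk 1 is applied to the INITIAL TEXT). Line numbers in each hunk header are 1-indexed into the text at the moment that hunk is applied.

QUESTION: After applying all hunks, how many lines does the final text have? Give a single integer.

Hunk 1: at line 4 remove [cvodo,ocrf] add [jmgm,kfw,ugkc] -> 10 lines: jmpir opfkg sbgvs vhb kfdgn jmgm kfw ugkc owwk jhjoj
Hunk 2: at line 2 remove [vhb,kfdgn] add [iiws,eis,ddaov] -> 11 lines: jmpir opfkg sbgvs iiws eis ddaov jmgm kfw ugkc owwk jhjoj
Hunk 3: at line 4 remove [eis,ddaov,jmgm] add [rnxby,mget] -> 10 lines: jmpir opfkg sbgvs iiws rnxby mget kfw ugkc owwk jhjoj
Hunk 4: at line 6 remove [ugkc] add [xdcl] -> 10 lines: jmpir opfkg sbgvs iiws rnxby mget kfw xdcl owwk jhjoj
Hunk 5: at line 4 remove [rnxby] add [tmpa,ycm] -> 11 lines: jmpir opfkg sbgvs iiws tmpa ycm mget kfw xdcl owwk jhjoj
Hunk 6: at line 1 remove [opfkg,sbgvs,iiws] add [rwl,wtrq] -> 10 lines: jmpir rwl wtrq tmpa ycm mget kfw xdcl owwk jhjoj
Hunk 7: at line 4 remove [mget,kfw] add [ivzl,aep,rhbg] -> 11 lines: jmpir rwl wtrq tmpa ycm ivzl aep rhbg xdcl owwk jhjoj
Final line count: 11

Answer: 11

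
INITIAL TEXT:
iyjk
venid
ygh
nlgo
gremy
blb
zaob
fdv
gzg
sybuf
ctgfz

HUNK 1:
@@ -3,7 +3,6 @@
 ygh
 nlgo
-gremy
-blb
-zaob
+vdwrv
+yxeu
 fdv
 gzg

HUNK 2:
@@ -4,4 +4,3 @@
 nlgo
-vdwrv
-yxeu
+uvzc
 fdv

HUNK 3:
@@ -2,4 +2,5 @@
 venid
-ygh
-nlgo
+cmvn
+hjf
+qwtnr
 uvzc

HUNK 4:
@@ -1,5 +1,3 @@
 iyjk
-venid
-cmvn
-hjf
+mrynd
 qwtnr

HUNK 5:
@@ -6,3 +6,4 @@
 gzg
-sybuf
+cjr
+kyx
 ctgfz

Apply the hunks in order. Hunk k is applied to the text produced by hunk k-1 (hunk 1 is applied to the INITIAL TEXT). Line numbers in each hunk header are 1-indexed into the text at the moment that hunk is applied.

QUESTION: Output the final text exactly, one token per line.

Answer: iyjk
mrynd
qwtnr
uvzc
fdv
gzg
cjr
kyx
ctgfz

Derivation:
Hunk 1: at line 3 remove [gremy,blb,zaob] add [vdwrv,yxeu] -> 10 lines: iyjk venid ygh nlgo vdwrv yxeu fdv gzg sybuf ctgfz
Hunk 2: at line 4 remove [vdwrv,yxeu] add [uvzc] -> 9 lines: iyjk venid ygh nlgo uvzc fdv gzg sybuf ctgfz
Hunk 3: at line 2 remove [ygh,nlgo] add [cmvn,hjf,qwtnr] -> 10 lines: iyjk venid cmvn hjf qwtnr uvzc fdv gzg sybuf ctgfz
Hunk 4: at line 1 remove [venid,cmvn,hjf] add [mrynd] -> 8 lines: iyjk mrynd qwtnr uvzc fdv gzg sybuf ctgfz
Hunk 5: at line 6 remove [sybuf] add [cjr,kyx] -> 9 lines: iyjk mrynd qwtnr uvzc fdv gzg cjr kyx ctgfz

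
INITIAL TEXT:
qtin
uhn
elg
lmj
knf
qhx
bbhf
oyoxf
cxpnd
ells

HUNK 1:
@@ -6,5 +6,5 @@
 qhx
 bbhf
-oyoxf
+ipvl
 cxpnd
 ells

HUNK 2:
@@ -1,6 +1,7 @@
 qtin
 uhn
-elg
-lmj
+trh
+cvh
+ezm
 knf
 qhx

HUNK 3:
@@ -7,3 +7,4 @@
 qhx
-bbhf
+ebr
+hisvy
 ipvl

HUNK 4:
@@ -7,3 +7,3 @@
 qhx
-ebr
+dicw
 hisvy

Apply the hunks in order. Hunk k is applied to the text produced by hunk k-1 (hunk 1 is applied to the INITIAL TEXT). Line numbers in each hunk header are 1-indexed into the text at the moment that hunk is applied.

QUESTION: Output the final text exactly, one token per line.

Hunk 1: at line 6 remove [oyoxf] add [ipvl] -> 10 lines: qtin uhn elg lmj knf qhx bbhf ipvl cxpnd ells
Hunk 2: at line 1 remove [elg,lmj] add [trh,cvh,ezm] -> 11 lines: qtin uhn trh cvh ezm knf qhx bbhf ipvl cxpnd ells
Hunk 3: at line 7 remove [bbhf] add [ebr,hisvy] -> 12 lines: qtin uhn trh cvh ezm knf qhx ebr hisvy ipvl cxpnd ells
Hunk 4: at line 7 remove [ebr] add [dicw] -> 12 lines: qtin uhn trh cvh ezm knf qhx dicw hisvy ipvl cxpnd ells

Answer: qtin
uhn
trh
cvh
ezm
knf
qhx
dicw
hisvy
ipvl
cxpnd
ells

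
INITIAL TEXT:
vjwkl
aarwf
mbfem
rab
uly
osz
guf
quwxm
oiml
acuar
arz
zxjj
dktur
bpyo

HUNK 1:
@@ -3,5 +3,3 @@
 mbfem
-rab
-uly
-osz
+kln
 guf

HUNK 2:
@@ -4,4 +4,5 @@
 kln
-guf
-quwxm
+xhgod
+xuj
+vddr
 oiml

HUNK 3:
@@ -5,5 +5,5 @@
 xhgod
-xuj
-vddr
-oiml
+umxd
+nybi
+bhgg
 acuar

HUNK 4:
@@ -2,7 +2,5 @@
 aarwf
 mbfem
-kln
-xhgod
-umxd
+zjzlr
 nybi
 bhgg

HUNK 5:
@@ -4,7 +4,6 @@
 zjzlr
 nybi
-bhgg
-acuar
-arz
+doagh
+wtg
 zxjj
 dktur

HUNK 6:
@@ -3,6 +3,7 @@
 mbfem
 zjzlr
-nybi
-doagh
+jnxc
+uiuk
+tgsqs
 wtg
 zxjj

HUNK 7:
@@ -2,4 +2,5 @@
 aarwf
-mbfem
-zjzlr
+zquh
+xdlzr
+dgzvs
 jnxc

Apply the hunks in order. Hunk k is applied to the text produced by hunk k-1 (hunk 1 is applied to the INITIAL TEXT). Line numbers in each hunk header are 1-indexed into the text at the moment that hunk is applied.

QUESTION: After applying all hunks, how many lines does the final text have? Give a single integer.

Hunk 1: at line 3 remove [rab,uly,osz] add [kln] -> 12 lines: vjwkl aarwf mbfem kln guf quwxm oiml acuar arz zxjj dktur bpyo
Hunk 2: at line 4 remove [guf,quwxm] add [xhgod,xuj,vddr] -> 13 lines: vjwkl aarwf mbfem kln xhgod xuj vddr oiml acuar arz zxjj dktur bpyo
Hunk 3: at line 5 remove [xuj,vddr,oiml] add [umxd,nybi,bhgg] -> 13 lines: vjwkl aarwf mbfem kln xhgod umxd nybi bhgg acuar arz zxjj dktur bpyo
Hunk 4: at line 2 remove [kln,xhgod,umxd] add [zjzlr] -> 11 lines: vjwkl aarwf mbfem zjzlr nybi bhgg acuar arz zxjj dktur bpyo
Hunk 5: at line 4 remove [bhgg,acuar,arz] add [doagh,wtg] -> 10 lines: vjwkl aarwf mbfem zjzlr nybi doagh wtg zxjj dktur bpyo
Hunk 6: at line 3 remove [nybi,doagh] add [jnxc,uiuk,tgsqs] -> 11 lines: vjwkl aarwf mbfem zjzlr jnxc uiuk tgsqs wtg zxjj dktur bpyo
Hunk 7: at line 2 remove [mbfem,zjzlr] add [zquh,xdlzr,dgzvs] -> 12 lines: vjwkl aarwf zquh xdlzr dgzvs jnxc uiuk tgsqs wtg zxjj dktur bpyo
Final line count: 12

Answer: 12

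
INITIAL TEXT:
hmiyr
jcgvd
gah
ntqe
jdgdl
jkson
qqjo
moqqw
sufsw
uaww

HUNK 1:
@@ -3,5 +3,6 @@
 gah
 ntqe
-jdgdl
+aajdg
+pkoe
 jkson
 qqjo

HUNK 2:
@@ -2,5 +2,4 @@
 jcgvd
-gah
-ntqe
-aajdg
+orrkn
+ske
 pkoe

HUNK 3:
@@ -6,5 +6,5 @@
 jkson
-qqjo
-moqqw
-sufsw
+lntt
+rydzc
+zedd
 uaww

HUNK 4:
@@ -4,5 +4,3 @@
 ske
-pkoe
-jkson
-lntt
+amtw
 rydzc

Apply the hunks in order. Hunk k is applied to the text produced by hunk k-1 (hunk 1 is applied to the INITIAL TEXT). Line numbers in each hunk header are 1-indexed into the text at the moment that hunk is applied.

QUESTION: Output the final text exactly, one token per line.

Hunk 1: at line 3 remove [jdgdl] add [aajdg,pkoe] -> 11 lines: hmiyr jcgvd gah ntqe aajdg pkoe jkson qqjo moqqw sufsw uaww
Hunk 2: at line 2 remove [gah,ntqe,aajdg] add [orrkn,ske] -> 10 lines: hmiyr jcgvd orrkn ske pkoe jkson qqjo moqqw sufsw uaww
Hunk 3: at line 6 remove [qqjo,moqqw,sufsw] add [lntt,rydzc,zedd] -> 10 lines: hmiyr jcgvd orrkn ske pkoe jkson lntt rydzc zedd uaww
Hunk 4: at line 4 remove [pkoe,jkson,lntt] add [amtw] -> 8 lines: hmiyr jcgvd orrkn ske amtw rydzc zedd uaww

Answer: hmiyr
jcgvd
orrkn
ske
amtw
rydzc
zedd
uaww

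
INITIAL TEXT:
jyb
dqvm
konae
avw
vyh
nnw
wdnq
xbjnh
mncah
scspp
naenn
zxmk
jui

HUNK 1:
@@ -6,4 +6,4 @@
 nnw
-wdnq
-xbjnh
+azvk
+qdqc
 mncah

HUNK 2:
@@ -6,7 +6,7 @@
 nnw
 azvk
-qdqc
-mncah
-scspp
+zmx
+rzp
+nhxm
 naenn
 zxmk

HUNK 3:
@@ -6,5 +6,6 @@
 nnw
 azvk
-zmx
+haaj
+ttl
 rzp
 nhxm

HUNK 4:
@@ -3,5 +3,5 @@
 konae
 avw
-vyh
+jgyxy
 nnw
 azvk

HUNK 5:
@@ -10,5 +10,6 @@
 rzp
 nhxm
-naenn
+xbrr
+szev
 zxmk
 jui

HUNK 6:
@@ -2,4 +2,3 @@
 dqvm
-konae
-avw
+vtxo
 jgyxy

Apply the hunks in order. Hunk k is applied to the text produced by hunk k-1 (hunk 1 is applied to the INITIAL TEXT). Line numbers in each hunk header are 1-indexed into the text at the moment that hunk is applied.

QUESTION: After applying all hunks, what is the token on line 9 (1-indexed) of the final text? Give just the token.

Hunk 1: at line 6 remove [wdnq,xbjnh] add [azvk,qdqc] -> 13 lines: jyb dqvm konae avw vyh nnw azvk qdqc mncah scspp naenn zxmk jui
Hunk 2: at line 6 remove [qdqc,mncah,scspp] add [zmx,rzp,nhxm] -> 13 lines: jyb dqvm konae avw vyh nnw azvk zmx rzp nhxm naenn zxmk jui
Hunk 3: at line 6 remove [zmx] add [haaj,ttl] -> 14 lines: jyb dqvm konae avw vyh nnw azvk haaj ttl rzp nhxm naenn zxmk jui
Hunk 4: at line 3 remove [vyh] add [jgyxy] -> 14 lines: jyb dqvm konae avw jgyxy nnw azvk haaj ttl rzp nhxm naenn zxmk jui
Hunk 5: at line 10 remove [naenn] add [xbrr,szev] -> 15 lines: jyb dqvm konae avw jgyxy nnw azvk haaj ttl rzp nhxm xbrr szev zxmk jui
Hunk 6: at line 2 remove [konae,avw] add [vtxo] -> 14 lines: jyb dqvm vtxo jgyxy nnw azvk haaj ttl rzp nhxm xbrr szev zxmk jui
Final line 9: rzp

Answer: rzp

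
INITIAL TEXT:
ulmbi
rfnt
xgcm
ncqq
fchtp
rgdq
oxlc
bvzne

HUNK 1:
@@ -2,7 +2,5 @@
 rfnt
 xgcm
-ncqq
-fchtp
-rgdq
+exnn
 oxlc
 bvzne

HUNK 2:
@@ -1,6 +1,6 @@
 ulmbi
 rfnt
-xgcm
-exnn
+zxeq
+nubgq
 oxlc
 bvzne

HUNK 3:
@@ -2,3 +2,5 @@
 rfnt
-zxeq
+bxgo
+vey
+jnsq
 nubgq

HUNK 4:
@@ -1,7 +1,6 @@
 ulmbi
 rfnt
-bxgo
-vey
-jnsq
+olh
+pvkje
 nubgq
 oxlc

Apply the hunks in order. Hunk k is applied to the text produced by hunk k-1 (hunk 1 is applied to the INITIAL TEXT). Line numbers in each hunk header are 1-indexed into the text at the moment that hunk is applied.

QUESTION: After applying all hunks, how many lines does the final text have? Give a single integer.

Answer: 7

Derivation:
Hunk 1: at line 2 remove [ncqq,fchtp,rgdq] add [exnn] -> 6 lines: ulmbi rfnt xgcm exnn oxlc bvzne
Hunk 2: at line 1 remove [xgcm,exnn] add [zxeq,nubgq] -> 6 lines: ulmbi rfnt zxeq nubgq oxlc bvzne
Hunk 3: at line 2 remove [zxeq] add [bxgo,vey,jnsq] -> 8 lines: ulmbi rfnt bxgo vey jnsq nubgq oxlc bvzne
Hunk 4: at line 1 remove [bxgo,vey,jnsq] add [olh,pvkje] -> 7 lines: ulmbi rfnt olh pvkje nubgq oxlc bvzne
Final line count: 7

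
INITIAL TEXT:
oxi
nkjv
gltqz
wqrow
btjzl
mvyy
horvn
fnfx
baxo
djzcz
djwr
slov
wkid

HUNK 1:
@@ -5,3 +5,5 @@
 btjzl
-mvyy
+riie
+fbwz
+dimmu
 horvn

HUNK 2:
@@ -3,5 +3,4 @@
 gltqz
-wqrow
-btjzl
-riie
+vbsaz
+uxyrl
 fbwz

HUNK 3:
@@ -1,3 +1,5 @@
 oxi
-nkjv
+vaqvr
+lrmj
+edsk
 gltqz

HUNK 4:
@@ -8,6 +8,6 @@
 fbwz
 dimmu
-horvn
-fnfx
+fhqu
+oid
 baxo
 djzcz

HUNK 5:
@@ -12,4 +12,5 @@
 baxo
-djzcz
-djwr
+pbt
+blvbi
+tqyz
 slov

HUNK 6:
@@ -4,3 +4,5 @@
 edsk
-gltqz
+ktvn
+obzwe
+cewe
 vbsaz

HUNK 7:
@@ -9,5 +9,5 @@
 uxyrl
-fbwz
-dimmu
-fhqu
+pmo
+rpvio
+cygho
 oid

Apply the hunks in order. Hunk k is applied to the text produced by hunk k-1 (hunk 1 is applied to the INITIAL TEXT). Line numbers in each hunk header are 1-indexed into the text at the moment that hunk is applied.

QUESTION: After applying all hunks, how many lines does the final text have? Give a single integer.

Hunk 1: at line 5 remove [mvyy] add [riie,fbwz,dimmu] -> 15 lines: oxi nkjv gltqz wqrow btjzl riie fbwz dimmu horvn fnfx baxo djzcz djwr slov wkid
Hunk 2: at line 3 remove [wqrow,btjzl,riie] add [vbsaz,uxyrl] -> 14 lines: oxi nkjv gltqz vbsaz uxyrl fbwz dimmu horvn fnfx baxo djzcz djwr slov wkid
Hunk 3: at line 1 remove [nkjv] add [vaqvr,lrmj,edsk] -> 16 lines: oxi vaqvr lrmj edsk gltqz vbsaz uxyrl fbwz dimmu horvn fnfx baxo djzcz djwr slov wkid
Hunk 4: at line 8 remove [horvn,fnfx] add [fhqu,oid] -> 16 lines: oxi vaqvr lrmj edsk gltqz vbsaz uxyrl fbwz dimmu fhqu oid baxo djzcz djwr slov wkid
Hunk 5: at line 12 remove [djzcz,djwr] add [pbt,blvbi,tqyz] -> 17 lines: oxi vaqvr lrmj edsk gltqz vbsaz uxyrl fbwz dimmu fhqu oid baxo pbt blvbi tqyz slov wkid
Hunk 6: at line 4 remove [gltqz] add [ktvn,obzwe,cewe] -> 19 lines: oxi vaqvr lrmj edsk ktvn obzwe cewe vbsaz uxyrl fbwz dimmu fhqu oid baxo pbt blvbi tqyz slov wkid
Hunk 7: at line 9 remove [fbwz,dimmu,fhqu] add [pmo,rpvio,cygho] -> 19 lines: oxi vaqvr lrmj edsk ktvn obzwe cewe vbsaz uxyrl pmo rpvio cygho oid baxo pbt blvbi tqyz slov wkid
Final line count: 19

Answer: 19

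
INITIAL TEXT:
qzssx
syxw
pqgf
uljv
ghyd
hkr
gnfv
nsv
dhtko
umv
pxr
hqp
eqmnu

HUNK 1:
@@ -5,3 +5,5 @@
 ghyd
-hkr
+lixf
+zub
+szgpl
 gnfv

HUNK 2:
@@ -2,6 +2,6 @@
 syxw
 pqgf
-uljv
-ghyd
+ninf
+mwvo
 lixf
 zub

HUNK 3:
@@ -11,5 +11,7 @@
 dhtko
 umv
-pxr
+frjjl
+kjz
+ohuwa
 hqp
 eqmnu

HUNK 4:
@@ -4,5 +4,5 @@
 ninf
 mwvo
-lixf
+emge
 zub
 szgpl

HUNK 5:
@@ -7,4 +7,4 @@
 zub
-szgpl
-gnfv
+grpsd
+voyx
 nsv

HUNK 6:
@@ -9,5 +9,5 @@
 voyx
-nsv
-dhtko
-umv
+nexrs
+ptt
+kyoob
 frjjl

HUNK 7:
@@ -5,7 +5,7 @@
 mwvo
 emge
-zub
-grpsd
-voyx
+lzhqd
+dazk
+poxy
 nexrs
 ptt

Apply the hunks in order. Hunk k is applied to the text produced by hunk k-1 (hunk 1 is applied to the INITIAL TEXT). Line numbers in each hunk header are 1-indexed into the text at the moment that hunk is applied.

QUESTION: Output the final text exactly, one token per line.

Answer: qzssx
syxw
pqgf
ninf
mwvo
emge
lzhqd
dazk
poxy
nexrs
ptt
kyoob
frjjl
kjz
ohuwa
hqp
eqmnu

Derivation:
Hunk 1: at line 5 remove [hkr] add [lixf,zub,szgpl] -> 15 lines: qzssx syxw pqgf uljv ghyd lixf zub szgpl gnfv nsv dhtko umv pxr hqp eqmnu
Hunk 2: at line 2 remove [uljv,ghyd] add [ninf,mwvo] -> 15 lines: qzssx syxw pqgf ninf mwvo lixf zub szgpl gnfv nsv dhtko umv pxr hqp eqmnu
Hunk 3: at line 11 remove [pxr] add [frjjl,kjz,ohuwa] -> 17 lines: qzssx syxw pqgf ninf mwvo lixf zub szgpl gnfv nsv dhtko umv frjjl kjz ohuwa hqp eqmnu
Hunk 4: at line 4 remove [lixf] add [emge] -> 17 lines: qzssx syxw pqgf ninf mwvo emge zub szgpl gnfv nsv dhtko umv frjjl kjz ohuwa hqp eqmnu
Hunk 5: at line 7 remove [szgpl,gnfv] add [grpsd,voyx] -> 17 lines: qzssx syxw pqgf ninf mwvo emge zub grpsd voyx nsv dhtko umv frjjl kjz ohuwa hqp eqmnu
Hunk 6: at line 9 remove [nsv,dhtko,umv] add [nexrs,ptt,kyoob] -> 17 lines: qzssx syxw pqgf ninf mwvo emge zub grpsd voyx nexrs ptt kyoob frjjl kjz ohuwa hqp eqmnu
Hunk 7: at line 5 remove [zub,grpsd,voyx] add [lzhqd,dazk,poxy] -> 17 lines: qzssx syxw pqgf ninf mwvo emge lzhqd dazk poxy nexrs ptt kyoob frjjl kjz ohuwa hqp eqmnu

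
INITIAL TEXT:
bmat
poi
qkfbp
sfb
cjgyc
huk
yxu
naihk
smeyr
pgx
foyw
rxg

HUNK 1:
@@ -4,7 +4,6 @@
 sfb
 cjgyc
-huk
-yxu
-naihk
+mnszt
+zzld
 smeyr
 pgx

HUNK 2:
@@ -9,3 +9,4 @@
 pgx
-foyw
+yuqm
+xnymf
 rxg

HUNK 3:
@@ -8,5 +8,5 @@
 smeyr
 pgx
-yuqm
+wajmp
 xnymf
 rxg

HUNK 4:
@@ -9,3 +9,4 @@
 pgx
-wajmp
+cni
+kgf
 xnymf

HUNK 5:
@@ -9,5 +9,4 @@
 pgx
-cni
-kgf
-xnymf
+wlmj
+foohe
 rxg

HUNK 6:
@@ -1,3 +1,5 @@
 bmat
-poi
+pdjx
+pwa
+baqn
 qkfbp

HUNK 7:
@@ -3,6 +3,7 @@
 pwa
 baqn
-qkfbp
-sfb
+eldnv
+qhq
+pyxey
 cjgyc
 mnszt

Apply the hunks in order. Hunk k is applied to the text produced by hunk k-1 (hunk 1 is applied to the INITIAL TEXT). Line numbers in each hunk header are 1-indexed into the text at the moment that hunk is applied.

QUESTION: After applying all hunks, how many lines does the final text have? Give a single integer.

Answer: 15

Derivation:
Hunk 1: at line 4 remove [huk,yxu,naihk] add [mnszt,zzld] -> 11 lines: bmat poi qkfbp sfb cjgyc mnszt zzld smeyr pgx foyw rxg
Hunk 2: at line 9 remove [foyw] add [yuqm,xnymf] -> 12 lines: bmat poi qkfbp sfb cjgyc mnszt zzld smeyr pgx yuqm xnymf rxg
Hunk 3: at line 8 remove [yuqm] add [wajmp] -> 12 lines: bmat poi qkfbp sfb cjgyc mnszt zzld smeyr pgx wajmp xnymf rxg
Hunk 4: at line 9 remove [wajmp] add [cni,kgf] -> 13 lines: bmat poi qkfbp sfb cjgyc mnszt zzld smeyr pgx cni kgf xnymf rxg
Hunk 5: at line 9 remove [cni,kgf,xnymf] add [wlmj,foohe] -> 12 lines: bmat poi qkfbp sfb cjgyc mnszt zzld smeyr pgx wlmj foohe rxg
Hunk 6: at line 1 remove [poi] add [pdjx,pwa,baqn] -> 14 lines: bmat pdjx pwa baqn qkfbp sfb cjgyc mnszt zzld smeyr pgx wlmj foohe rxg
Hunk 7: at line 3 remove [qkfbp,sfb] add [eldnv,qhq,pyxey] -> 15 lines: bmat pdjx pwa baqn eldnv qhq pyxey cjgyc mnszt zzld smeyr pgx wlmj foohe rxg
Final line count: 15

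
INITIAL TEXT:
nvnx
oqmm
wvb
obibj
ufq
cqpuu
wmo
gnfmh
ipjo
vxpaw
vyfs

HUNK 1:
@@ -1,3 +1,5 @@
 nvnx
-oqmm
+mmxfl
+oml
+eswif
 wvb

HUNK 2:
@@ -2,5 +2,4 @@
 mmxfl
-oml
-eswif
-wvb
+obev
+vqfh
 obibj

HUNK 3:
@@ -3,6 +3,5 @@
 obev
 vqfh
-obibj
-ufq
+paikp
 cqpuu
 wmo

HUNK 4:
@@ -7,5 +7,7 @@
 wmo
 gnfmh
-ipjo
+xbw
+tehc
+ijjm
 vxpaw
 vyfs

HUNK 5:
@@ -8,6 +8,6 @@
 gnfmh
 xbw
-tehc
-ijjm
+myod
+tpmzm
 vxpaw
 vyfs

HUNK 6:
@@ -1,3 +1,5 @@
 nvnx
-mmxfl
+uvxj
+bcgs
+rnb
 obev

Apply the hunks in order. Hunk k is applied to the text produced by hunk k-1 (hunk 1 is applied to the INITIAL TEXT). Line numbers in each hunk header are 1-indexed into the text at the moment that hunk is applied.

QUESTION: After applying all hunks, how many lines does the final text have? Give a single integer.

Hunk 1: at line 1 remove [oqmm] add [mmxfl,oml,eswif] -> 13 lines: nvnx mmxfl oml eswif wvb obibj ufq cqpuu wmo gnfmh ipjo vxpaw vyfs
Hunk 2: at line 2 remove [oml,eswif,wvb] add [obev,vqfh] -> 12 lines: nvnx mmxfl obev vqfh obibj ufq cqpuu wmo gnfmh ipjo vxpaw vyfs
Hunk 3: at line 3 remove [obibj,ufq] add [paikp] -> 11 lines: nvnx mmxfl obev vqfh paikp cqpuu wmo gnfmh ipjo vxpaw vyfs
Hunk 4: at line 7 remove [ipjo] add [xbw,tehc,ijjm] -> 13 lines: nvnx mmxfl obev vqfh paikp cqpuu wmo gnfmh xbw tehc ijjm vxpaw vyfs
Hunk 5: at line 8 remove [tehc,ijjm] add [myod,tpmzm] -> 13 lines: nvnx mmxfl obev vqfh paikp cqpuu wmo gnfmh xbw myod tpmzm vxpaw vyfs
Hunk 6: at line 1 remove [mmxfl] add [uvxj,bcgs,rnb] -> 15 lines: nvnx uvxj bcgs rnb obev vqfh paikp cqpuu wmo gnfmh xbw myod tpmzm vxpaw vyfs
Final line count: 15

Answer: 15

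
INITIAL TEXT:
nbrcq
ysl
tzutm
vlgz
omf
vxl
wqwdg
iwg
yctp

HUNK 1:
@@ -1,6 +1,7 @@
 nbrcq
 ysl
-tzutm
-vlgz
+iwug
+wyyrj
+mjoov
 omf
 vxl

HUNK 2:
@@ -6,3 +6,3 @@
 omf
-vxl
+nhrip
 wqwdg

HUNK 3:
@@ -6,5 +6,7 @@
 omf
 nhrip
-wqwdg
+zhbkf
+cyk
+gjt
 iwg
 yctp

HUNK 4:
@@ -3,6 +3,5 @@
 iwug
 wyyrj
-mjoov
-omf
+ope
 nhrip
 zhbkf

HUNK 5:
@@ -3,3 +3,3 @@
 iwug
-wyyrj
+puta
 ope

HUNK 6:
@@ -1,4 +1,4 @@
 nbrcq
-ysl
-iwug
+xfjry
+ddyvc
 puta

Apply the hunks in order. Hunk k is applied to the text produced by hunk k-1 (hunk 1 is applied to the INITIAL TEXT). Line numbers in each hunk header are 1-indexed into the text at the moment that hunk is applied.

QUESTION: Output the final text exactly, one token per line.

Hunk 1: at line 1 remove [tzutm,vlgz] add [iwug,wyyrj,mjoov] -> 10 lines: nbrcq ysl iwug wyyrj mjoov omf vxl wqwdg iwg yctp
Hunk 2: at line 6 remove [vxl] add [nhrip] -> 10 lines: nbrcq ysl iwug wyyrj mjoov omf nhrip wqwdg iwg yctp
Hunk 3: at line 6 remove [wqwdg] add [zhbkf,cyk,gjt] -> 12 lines: nbrcq ysl iwug wyyrj mjoov omf nhrip zhbkf cyk gjt iwg yctp
Hunk 4: at line 3 remove [mjoov,omf] add [ope] -> 11 lines: nbrcq ysl iwug wyyrj ope nhrip zhbkf cyk gjt iwg yctp
Hunk 5: at line 3 remove [wyyrj] add [puta] -> 11 lines: nbrcq ysl iwug puta ope nhrip zhbkf cyk gjt iwg yctp
Hunk 6: at line 1 remove [ysl,iwug] add [xfjry,ddyvc] -> 11 lines: nbrcq xfjry ddyvc puta ope nhrip zhbkf cyk gjt iwg yctp

Answer: nbrcq
xfjry
ddyvc
puta
ope
nhrip
zhbkf
cyk
gjt
iwg
yctp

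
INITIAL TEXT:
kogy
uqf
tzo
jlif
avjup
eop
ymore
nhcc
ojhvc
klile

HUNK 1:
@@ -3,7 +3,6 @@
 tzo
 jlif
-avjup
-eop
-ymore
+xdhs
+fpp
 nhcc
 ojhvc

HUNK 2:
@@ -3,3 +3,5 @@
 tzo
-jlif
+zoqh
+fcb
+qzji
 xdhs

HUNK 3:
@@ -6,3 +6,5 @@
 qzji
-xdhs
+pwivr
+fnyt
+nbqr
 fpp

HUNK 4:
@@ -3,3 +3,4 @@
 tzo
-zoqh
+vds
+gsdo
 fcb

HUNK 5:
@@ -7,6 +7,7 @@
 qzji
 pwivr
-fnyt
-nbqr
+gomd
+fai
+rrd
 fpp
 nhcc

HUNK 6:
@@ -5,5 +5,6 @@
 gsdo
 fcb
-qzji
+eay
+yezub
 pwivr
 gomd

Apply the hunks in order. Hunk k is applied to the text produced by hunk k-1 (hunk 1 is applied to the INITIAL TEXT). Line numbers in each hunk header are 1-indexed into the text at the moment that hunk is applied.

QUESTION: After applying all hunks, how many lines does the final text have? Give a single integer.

Answer: 16

Derivation:
Hunk 1: at line 3 remove [avjup,eop,ymore] add [xdhs,fpp] -> 9 lines: kogy uqf tzo jlif xdhs fpp nhcc ojhvc klile
Hunk 2: at line 3 remove [jlif] add [zoqh,fcb,qzji] -> 11 lines: kogy uqf tzo zoqh fcb qzji xdhs fpp nhcc ojhvc klile
Hunk 3: at line 6 remove [xdhs] add [pwivr,fnyt,nbqr] -> 13 lines: kogy uqf tzo zoqh fcb qzji pwivr fnyt nbqr fpp nhcc ojhvc klile
Hunk 4: at line 3 remove [zoqh] add [vds,gsdo] -> 14 lines: kogy uqf tzo vds gsdo fcb qzji pwivr fnyt nbqr fpp nhcc ojhvc klile
Hunk 5: at line 7 remove [fnyt,nbqr] add [gomd,fai,rrd] -> 15 lines: kogy uqf tzo vds gsdo fcb qzji pwivr gomd fai rrd fpp nhcc ojhvc klile
Hunk 6: at line 5 remove [qzji] add [eay,yezub] -> 16 lines: kogy uqf tzo vds gsdo fcb eay yezub pwivr gomd fai rrd fpp nhcc ojhvc klile
Final line count: 16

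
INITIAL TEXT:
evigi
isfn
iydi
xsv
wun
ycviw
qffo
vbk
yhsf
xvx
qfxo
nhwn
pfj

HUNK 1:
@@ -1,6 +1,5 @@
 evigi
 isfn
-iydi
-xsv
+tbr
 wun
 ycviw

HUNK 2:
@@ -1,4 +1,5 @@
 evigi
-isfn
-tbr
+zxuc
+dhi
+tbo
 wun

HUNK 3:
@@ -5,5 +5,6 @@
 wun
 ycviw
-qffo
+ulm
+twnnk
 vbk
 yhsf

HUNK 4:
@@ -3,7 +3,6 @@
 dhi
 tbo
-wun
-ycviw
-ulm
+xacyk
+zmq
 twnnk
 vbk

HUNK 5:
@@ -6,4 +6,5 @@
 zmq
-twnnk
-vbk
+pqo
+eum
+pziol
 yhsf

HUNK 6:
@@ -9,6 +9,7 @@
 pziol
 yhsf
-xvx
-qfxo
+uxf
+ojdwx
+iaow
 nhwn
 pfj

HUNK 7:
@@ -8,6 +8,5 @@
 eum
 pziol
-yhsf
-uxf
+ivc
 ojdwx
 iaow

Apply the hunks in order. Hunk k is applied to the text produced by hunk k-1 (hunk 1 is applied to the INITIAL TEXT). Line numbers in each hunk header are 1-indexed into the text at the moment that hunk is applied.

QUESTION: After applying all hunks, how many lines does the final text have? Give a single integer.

Answer: 14

Derivation:
Hunk 1: at line 1 remove [iydi,xsv] add [tbr] -> 12 lines: evigi isfn tbr wun ycviw qffo vbk yhsf xvx qfxo nhwn pfj
Hunk 2: at line 1 remove [isfn,tbr] add [zxuc,dhi,tbo] -> 13 lines: evigi zxuc dhi tbo wun ycviw qffo vbk yhsf xvx qfxo nhwn pfj
Hunk 3: at line 5 remove [qffo] add [ulm,twnnk] -> 14 lines: evigi zxuc dhi tbo wun ycviw ulm twnnk vbk yhsf xvx qfxo nhwn pfj
Hunk 4: at line 3 remove [wun,ycviw,ulm] add [xacyk,zmq] -> 13 lines: evigi zxuc dhi tbo xacyk zmq twnnk vbk yhsf xvx qfxo nhwn pfj
Hunk 5: at line 6 remove [twnnk,vbk] add [pqo,eum,pziol] -> 14 lines: evigi zxuc dhi tbo xacyk zmq pqo eum pziol yhsf xvx qfxo nhwn pfj
Hunk 6: at line 9 remove [xvx,qfxo] add [uxf,ojdwx,iaow] -> 15 lines: evigi zxuc dhi tbo xacyk zmq pqo eum pziol yhsf uxf ojdwx iaow nhwn pfj
Hunk 7: at line 8 remove [yhsf,uxf] add [ivc] -> 14 lines: evigi zxuc dhi tbo xacyk zmq pqo eum pziol ivc ojdwx iaow nhwn pfj
Final line count: 14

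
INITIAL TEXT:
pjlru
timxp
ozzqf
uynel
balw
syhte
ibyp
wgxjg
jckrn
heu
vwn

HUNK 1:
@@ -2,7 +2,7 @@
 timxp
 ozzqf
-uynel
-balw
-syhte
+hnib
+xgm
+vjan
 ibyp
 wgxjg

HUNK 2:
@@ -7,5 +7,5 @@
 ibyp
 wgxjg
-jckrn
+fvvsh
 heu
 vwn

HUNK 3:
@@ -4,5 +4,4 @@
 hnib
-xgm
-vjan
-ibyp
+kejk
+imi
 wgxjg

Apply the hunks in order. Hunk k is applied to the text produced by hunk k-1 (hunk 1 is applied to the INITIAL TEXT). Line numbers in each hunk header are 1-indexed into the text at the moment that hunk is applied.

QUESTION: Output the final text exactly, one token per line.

Hunk 1: at line 2 remove [uynel,balw,syhte] add [hnib,xgm,vjan] -> 11 lines: pjlru timxp ozzqf hnib xgm vjan ibyp wgxjg jckrn heu vwn
Hunk 2: at line 7 remove [jckrn] add [fvvsh] -> 11 lines: pjlru timxp ozzqf hnib xgm vjan ibyp wgxjg fvvsh heu vwn
Hunk 3: at line 4 remove [xgm,vjan,ibyp] add [kejk,imi] -> 10 lines: pjlru timxp ozzqf hnib kejk imi wgxjg fvvsh heu vwn

Answer: pjlru
timxp
ozzqf
hnib
kejk
imi
wgxjg
fvvsh
heu
vwn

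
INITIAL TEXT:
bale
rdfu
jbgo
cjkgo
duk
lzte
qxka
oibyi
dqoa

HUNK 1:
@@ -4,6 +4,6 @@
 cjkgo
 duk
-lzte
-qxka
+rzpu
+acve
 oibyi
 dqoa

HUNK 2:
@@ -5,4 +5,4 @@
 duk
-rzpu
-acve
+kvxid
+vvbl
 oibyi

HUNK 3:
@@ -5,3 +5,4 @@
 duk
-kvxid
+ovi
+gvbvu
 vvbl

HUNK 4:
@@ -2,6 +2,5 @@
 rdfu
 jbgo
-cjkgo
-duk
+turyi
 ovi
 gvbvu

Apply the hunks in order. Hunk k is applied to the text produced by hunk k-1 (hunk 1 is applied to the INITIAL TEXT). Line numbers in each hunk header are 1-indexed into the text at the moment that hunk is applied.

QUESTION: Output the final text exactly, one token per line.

Answer: bale
rdfu
jbgo
turyi
ovi
gvbvu
vvbl
oibyi
dqoa

Derivation:
Hunk 1: at line 4 remove [lzte,qxka] add [rzpu,acve] -> 9 lines: bale rdfu jbgo cjkgo duk rzpu acve oibyi dqoa
Hunk 2: at line 5 remove [rzpu,acve] add [kvxid,vvbl] -> 9 lines: bale rdfu jbgo cjkgo duk kvxid vvbl oibyi dqoa
Hunk 3: at line 5 remove [kvxid] add [ovi,gvbvu] -> 10 lines: bale rdfu jbgo cjkgo duk ovi gvbvu vvbl oibyi dqoa
Hunk 4: at line 2 remove [cjkgo,duk] add [turyi] -> 9 lines: bale rdfu jbgo turyi ovi gvbvu vvbl oibyi dqoa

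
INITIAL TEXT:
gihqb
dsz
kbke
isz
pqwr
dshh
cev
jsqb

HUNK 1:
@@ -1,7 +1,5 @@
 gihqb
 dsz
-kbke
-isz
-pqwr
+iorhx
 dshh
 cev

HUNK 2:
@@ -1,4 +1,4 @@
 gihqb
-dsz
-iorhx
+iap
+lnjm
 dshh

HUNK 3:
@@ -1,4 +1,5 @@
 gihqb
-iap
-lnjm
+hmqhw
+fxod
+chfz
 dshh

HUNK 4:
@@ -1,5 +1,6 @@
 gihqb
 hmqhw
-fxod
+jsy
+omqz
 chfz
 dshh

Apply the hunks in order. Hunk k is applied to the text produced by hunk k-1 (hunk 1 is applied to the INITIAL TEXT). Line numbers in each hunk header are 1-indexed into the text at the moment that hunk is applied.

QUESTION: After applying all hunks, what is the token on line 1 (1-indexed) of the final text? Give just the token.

Hunk 1: at line 1 remove [kbke,isz,pqwr] add [iorhx] -> 6 lines: gihqb dsz iorhx dshh cev jsqb
Hunk 2: at line 1 remove [dsz,iorhx] add [iap,lnjm] -> 6 lines: gihqb iap lnjm dshh cev jsqb
Hunk 3: at line 1 remove [iap,lnjm] add [hmqhw,fxod,chfz] -> 7 lines: gihqb hmqhw fxod chfz dshh cev jsqb
Hunk 4: at line 1 remove [fxod] add [jsy,omqz] -> 8 lines: gihqb hmqhw jsy omqz chfz dshh cev jsqb
Final line 1: gihqb

Answer: gihqb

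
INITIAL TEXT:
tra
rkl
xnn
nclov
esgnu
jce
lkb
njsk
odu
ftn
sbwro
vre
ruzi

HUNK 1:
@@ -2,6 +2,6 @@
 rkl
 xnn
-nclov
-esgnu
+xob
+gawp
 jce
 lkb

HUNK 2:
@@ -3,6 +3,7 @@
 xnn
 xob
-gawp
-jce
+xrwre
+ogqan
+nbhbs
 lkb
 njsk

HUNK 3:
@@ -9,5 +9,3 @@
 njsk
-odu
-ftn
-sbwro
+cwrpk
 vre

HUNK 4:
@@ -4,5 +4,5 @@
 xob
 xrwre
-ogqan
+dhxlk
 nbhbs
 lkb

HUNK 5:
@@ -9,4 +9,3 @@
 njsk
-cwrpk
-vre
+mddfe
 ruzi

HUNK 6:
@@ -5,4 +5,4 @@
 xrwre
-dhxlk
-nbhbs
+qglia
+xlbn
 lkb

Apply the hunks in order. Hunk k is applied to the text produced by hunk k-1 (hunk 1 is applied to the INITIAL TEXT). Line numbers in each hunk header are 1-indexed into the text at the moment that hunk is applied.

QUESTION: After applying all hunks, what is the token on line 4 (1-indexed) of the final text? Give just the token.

Hunk 1: at line 2 remove [nclov,esgnu] add [xob,gawp] -> 13 lines: tra rkl xnn xob gawp jce lkb njsk odu ftn sbwro vre ruzi
Hunk 2: at line 3 remove [gawp,jce] add [xrwre,ogqan,nbhbs] -> 14 lines: tra rkl xnn xob xrwre ogqan nbhbs lkb njsk odu ftn sbwro vre ruzi
Hunk 3: at line 9 remove [odu,ftn,sbwro] add [cwrpk] -> 12 lines: tra rkl xnn xob xrwre ogqan nbhbs lkb njsk cwrpk vre ruzi
Hunk 4: at line 4 remove [ogqan] add [dhxlk] -> 12 lines: tra rkl xnn xob xrwre dhxlk nbhbs lkb njsk cwrpk vre ruzi
Hunk 5: at line 9 remove [cwrpk,vre] add [mddfe] -> 11 lines: tra rkl xnn xob xrwre dhxlk nbhbs lkb njsk mddfe ruzi
Hunk 6: at line 5 remove [dhxlk,nbhbs] add [qglia,xlbn] -> 11 lines: tra rkl xnn xob xrwre qglia xlbn lkb njsk mddfe ruzi
Final line 4: xob

Answer: xob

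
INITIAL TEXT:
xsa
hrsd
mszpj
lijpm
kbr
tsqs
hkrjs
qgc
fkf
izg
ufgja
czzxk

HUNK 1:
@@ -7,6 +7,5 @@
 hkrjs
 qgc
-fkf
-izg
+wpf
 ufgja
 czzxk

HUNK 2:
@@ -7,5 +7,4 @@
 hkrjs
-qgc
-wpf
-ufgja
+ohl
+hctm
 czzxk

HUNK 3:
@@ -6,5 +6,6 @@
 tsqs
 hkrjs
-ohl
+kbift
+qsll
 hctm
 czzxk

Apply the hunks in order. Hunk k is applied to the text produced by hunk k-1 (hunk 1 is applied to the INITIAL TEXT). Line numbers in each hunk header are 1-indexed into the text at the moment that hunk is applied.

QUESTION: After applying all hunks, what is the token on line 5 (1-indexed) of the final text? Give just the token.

Answer: kbr

Derivation:
Hunk 1: at line 7 remove [fkf,izg] add [wpf] -> 11 lines: xsa hrsd mszpj lijpm kbr tsqs hkrjs qgc wpf ufgja czzxk
Hunk 2: at line 7 remove [qgc,wpf,ufgja] add [ohl,hctm] -> 10 lines: xsa hrsd mszpj lijpm kbr tsqs hkrjs ohl hctm czzxk
Hunk 3: at line 6 remove [ohl] add [kbift,qsll] -> 11 lines: xsa hrsd mszpj lijpm kbr tsqs hkrjs kbift qsll hctm czzxk
Final line 5: kbr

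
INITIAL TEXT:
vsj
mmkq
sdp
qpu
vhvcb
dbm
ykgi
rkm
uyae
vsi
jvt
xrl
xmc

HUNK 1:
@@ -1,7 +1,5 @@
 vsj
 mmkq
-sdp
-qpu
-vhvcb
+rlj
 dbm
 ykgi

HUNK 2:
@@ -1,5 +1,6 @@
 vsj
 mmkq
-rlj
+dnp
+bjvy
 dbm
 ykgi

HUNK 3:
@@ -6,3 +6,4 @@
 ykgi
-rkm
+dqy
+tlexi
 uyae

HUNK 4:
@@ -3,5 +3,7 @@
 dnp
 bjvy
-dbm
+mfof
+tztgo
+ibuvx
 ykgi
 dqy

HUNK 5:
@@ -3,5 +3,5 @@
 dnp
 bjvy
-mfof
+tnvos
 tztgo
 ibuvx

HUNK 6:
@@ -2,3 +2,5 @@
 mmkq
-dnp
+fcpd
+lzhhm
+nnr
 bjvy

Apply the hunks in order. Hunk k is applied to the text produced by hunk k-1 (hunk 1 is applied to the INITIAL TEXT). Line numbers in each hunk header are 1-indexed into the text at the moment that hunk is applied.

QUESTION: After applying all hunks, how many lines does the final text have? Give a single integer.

Answer: 17

Derivation:
Hunk 1: at line 1 remove [sdp,qpu,vhvcb] add [rlj] -> 11 lines: vsj mmkq rlj dbm ykgi rkm uyae vsi jvt xrl xmc
Hunk 2: at line 1 remove [rlj] add [dnp,bjvy] -> 12 lines: vsj mmkq dnp bjvy dbm ykgi rkm uyae vsi jvt xrl xmc
Hunk 3: at line 6 remove [rkm] add [dqy,tlexi] -> 13 lines: vsj mmkq dnp bjvy dbm ykgi dqy tlexi uyae vsi jvt xrl xmc
Hunk 4: at line 3 remove [dbm] add [mfof,tztgo,ibuvx] -> 15 lines: vsj mmkq dnp bjvy mfof tztgo ibuvx ykgi dqy tlexi uyae vsi jvt xrl xmc
Hunk 5: at line 3 remove [mfof] add [tnvos] -> 15 lines: vsj mmkq dnp bjvy tnvos tztgo ibuvx ykgi dqy tlexi uyae vsi jvt xrl xmc
Hunk 6: at line 2 remove [dnp] add [fcpd,lzhhm,nnr] -> 17 lines: vsj mmkq fcpd lzhhm nnr bjvy tnvos tztgo ibuvx ykgi dqy tlexi uyae vsi jvt xrl xmc
Final line count: 17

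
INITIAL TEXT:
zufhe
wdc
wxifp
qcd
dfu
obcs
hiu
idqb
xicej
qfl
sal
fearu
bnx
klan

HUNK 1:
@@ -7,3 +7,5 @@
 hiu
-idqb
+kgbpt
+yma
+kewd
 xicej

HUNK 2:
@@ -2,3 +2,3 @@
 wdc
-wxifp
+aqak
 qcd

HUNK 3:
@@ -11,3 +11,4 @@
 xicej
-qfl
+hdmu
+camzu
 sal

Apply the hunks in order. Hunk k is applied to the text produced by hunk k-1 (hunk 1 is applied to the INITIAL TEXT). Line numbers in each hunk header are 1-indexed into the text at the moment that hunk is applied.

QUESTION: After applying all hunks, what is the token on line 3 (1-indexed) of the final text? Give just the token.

Hunk 1: at line 7 remove [idqb] add [kgbpt,yma,kewd] -> 16 lines: zufhe wdc wxifp qcd dfu obcs hiu kgbpt yma kewd xicej qfl sal fearu bnx klan
Hunk 2: at line 2 remove [wxifp] add [aqak] -> 16 lines: zufhe wdc aqak qcd dfu obcs hiu kgbpt yma kewd xicej qfl sal fearu bnx klan
Hunk 3: at line 11 remove [qfl] add [hdmu,camzu] -> 17 lines: zufhe wdc aqak qcd dfu obcs hiu kgbpt yma kewd xicej hdmu camzu sal fearu bnx klan
Final line 3: aqak

Answer: aqak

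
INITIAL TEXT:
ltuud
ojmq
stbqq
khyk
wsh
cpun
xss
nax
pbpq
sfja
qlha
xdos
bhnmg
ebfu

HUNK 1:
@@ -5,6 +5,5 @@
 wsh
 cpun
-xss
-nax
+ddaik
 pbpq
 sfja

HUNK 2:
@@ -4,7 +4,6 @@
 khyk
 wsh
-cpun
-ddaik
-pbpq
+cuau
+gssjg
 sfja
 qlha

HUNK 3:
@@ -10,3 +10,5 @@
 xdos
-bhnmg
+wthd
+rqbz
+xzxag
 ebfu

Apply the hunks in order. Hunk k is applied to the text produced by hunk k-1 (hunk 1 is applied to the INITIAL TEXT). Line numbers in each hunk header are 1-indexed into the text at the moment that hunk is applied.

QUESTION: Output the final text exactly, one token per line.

Answer: ltuud
ojmq
stbqq
khyk
wsh
cuau
gssjg
sfja
qlha
xdos
wthd
rqbz
xzxag
ebfu

Derivation:
Hunk 1: at line 5 remove [xss,nax] add [ddaik] -> 13 lines: ltuud ojmq stbqq khyk wsh cpun ddaik pbpq sfja qlha xdos bhnmg ebfu
Hunk 2: at line 4 remove [cpun,ddaik,pbpq] add [cuau,gssjg] -> 12 lines: ltuud ojmq stbqq khyk wsh cuau gssjg sfja qlha xdos bhnmg ebfu
Hunk 3: at line 10 remove [bhnmg] add [wthd,rqbz,xzxag] -> 14 lines: ltuud ojmq stbqq khyk wsh cuau gssjg sfja qlha xdos wthd rqbz xzxag ebfu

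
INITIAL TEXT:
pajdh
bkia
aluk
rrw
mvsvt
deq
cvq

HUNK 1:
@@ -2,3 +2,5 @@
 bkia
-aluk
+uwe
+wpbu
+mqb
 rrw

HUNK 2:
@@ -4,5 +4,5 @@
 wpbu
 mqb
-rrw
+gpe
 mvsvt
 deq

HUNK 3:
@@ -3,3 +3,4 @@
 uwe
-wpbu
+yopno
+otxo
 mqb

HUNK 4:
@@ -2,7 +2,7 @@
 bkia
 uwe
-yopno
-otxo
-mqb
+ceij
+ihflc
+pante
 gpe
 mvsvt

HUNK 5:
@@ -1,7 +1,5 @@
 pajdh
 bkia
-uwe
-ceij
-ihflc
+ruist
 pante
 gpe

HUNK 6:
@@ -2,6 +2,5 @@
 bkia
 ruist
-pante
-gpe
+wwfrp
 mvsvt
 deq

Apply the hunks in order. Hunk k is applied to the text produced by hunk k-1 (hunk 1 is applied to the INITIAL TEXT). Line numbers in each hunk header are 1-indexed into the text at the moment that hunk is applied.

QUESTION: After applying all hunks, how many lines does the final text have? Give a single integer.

Hunk 1: at line 2 remove [aluk] add [uwe,wpbu,mqb] -> 9 lines: pajdh bkia uwe wpbu mqb rrw mvsvt deq cvq
Hunk 2: at line 4 remove [rrw] add [gpe] -> 9 lines: pajdh bkia uwe wpbu mqb gpe mvsvt deq cvq
Hunk 3: at line 3 remove [wpbu] add [yopno,otxo] -> 10 lines: pajdh bkia uwe yopno otxo mqb gpe mvsvt deq cvq
Hunk 4: at line 2 remove [yopno,otxo,mqb] add [ceij,ihflc,pante] -> 10 lines: pajdh bkia uwe ceij ihflc pante gpe mvsvt deq cvq
Hunk 5: at line 1 remove [uwe,ceij,ihflc] add [ruist] -> 8 lines: pajdh bkia ruist pante gpe mvsvt deq cvq
Hunk 6: at line 2 remove [pante,gpe] add [wwfrp] -> 7 lines: pajdh bkia ruist wwfrp mvsvt deq cvq
Final line count: 7

Answer: 7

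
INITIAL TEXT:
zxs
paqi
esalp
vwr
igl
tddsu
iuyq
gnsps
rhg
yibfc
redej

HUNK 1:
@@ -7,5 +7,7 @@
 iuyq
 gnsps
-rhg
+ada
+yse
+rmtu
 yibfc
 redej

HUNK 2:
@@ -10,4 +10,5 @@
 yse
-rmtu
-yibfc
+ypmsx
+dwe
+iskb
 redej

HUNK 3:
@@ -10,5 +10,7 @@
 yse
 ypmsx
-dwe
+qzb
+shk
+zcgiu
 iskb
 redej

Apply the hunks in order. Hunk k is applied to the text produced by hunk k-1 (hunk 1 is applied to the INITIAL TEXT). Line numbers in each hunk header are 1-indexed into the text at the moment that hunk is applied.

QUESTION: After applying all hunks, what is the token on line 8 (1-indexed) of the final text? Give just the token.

Hunk 1: at line 7 remove [rhg] add [ada,yse,rmtu] -> 13 lines: zxs paqi esalp vwr igl tddsu iuyq gnsps ada yse rmtu yibfc redej
Hunk 2: at line 10 remove [rmtu,yibfc] add [ypmsx,dwe,iskb] -> 14 lines: zxs paqi esalp vwr igl tddsu iuyq gnsps ada yse ypmsx dwe iskb redej
Hunk 3: at line 10 remove [dwe] add [qzb,shk,zcgiu] -> 16 lines: zxs paqi esalp vwr igl tddsu iuyq gnsps ada yse ypmsx qzb shk zcgiu iskb redej
Final line 8: gnsps

Answer: gnsps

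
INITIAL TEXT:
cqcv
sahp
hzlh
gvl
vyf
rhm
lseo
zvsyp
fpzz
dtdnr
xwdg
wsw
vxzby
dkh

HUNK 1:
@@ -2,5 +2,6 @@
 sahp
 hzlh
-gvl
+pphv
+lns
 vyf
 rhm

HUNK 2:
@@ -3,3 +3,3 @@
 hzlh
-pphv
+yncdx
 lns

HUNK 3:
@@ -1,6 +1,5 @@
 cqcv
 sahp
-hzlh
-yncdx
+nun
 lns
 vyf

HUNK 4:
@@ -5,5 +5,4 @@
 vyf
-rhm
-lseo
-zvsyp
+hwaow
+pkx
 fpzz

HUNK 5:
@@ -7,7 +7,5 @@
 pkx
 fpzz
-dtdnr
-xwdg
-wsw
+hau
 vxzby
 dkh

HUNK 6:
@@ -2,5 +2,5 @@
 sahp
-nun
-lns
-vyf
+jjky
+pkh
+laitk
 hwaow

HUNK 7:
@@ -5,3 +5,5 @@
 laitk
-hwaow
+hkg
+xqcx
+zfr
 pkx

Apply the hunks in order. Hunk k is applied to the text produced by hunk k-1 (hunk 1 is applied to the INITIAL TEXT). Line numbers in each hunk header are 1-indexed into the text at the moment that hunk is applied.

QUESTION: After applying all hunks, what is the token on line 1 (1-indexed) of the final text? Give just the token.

Answer: cqcv

Derivation:
Hunk 1: at line 2 remove [gvl] add [pphv,lns] -> 15 lines: cqcv sahp hzlh pphv lns vyf rhm lseo zvsyp fpzz dtdnr xwdg wsw vxzby dkh
Hunk 2: at line 3 remove [pphv] add [yncdx] -> 15 lines: cqcv sahp hzlh yncdx lns vyf rhm lseo zvsyp fpzz dtdnr xwdg wsw vxzby dkh
Hunk 3: at line 1 remove [hzlh,yncdx] add [nun] -> 14 lines: cqcv sahp nun lns vyf rhm lseo zvsyp fpzz dtdnr xwdg wsw vxzby dkh
Hunk 4: at line 5 remove [rhm,lseo,zvsyp] add [hwaow,pkx] -> 13 lines: cqcv sahp nun lns vyf hwaow pkx fpzz dtdnr xwdg wsw vxzby dkh
Hunk 5: at line 7 remove [dtdnr,xwdg,wsw] add [hau] -> 11 lines: cqcv sahp nun lns vyf hwaow pkx fpzz hau vxzby dkh
Hunk 6: at line 2 remove [nun,lns,vyf] add [jjky,pkh,laitk] -> 11 lines: cqcv sahp jjky pkh laitk hwaow pkx fpzz hau vxzby dkh
Hunk 7: at line 5 remove [hwaow] add [hkg,xqcx,zfr] -> 13 lines: cqcv sahp jjky pkh laitk hkg xqcx zfr pkx fpzz hau vxzby dkh
Final line 1: cqcv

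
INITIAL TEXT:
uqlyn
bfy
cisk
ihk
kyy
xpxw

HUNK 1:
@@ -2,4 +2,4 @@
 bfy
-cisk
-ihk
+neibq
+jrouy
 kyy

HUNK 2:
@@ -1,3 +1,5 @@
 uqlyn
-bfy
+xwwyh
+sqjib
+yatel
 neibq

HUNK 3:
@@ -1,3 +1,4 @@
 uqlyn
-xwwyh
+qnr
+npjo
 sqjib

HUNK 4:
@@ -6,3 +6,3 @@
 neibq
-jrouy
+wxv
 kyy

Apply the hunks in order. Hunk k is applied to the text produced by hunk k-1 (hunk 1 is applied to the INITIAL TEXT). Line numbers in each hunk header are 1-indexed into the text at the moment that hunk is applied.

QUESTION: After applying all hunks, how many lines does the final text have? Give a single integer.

Answer: 9

Derivation:
Hunk 1: at line 2 remove [cisk,ihk] add [neibq,jrouy] -> 6 lines: uqlyn bfy neibq jrouy kyy xpxw
Hunk 2: at line 1 remove [bfy] add [xwwyh,sqjib,yatel] -> 8 lines: uqlyn xwwyh sqjib yatel neibq jrouy kyy xpxw
Hunk 3: at line 1 remove [xwwyh] add [qnr,npjo] -> 9 lines: uqlyn qnr npjo sqjib yatel neibq jrouy kyy xpxw
Hunk 4: at line 6 remove [jrouy] add [wxv] -> 9 lines: uqlyn qnr npjo sqjib yatel neibq wxv kyy xpxw
Final line count: 9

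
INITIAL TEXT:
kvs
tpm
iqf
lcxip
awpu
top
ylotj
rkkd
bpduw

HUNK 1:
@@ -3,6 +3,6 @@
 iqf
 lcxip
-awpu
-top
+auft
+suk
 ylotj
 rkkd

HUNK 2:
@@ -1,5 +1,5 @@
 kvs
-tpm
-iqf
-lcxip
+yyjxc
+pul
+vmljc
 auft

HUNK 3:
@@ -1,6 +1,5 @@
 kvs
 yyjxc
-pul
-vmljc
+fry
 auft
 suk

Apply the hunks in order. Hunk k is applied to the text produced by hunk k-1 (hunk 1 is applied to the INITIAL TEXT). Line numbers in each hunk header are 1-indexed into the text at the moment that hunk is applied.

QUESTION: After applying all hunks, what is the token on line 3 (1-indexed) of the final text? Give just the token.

Answer: fry

Derivation:
Hunk 1: at line 3 remove [awpu,top] add [auft,suk] -> 9 lines: kvs tpm iqf lcxip auft suk ylotj rkkd bpduw
Hunk 2: at line 1 remove [tpm,iqf,lcxip] add [yyjxc,pul,vmljc] -> 9 lines: kvs yyjxc pul vmljc auft suk ylotj rkkd bpduw
Hunk 3: at line 1 remove [pul,vmljc] add [fry] -> 8 lines: kvs yyjxc fry auft suk ylotj rkkd bpduw
Final line 3: fry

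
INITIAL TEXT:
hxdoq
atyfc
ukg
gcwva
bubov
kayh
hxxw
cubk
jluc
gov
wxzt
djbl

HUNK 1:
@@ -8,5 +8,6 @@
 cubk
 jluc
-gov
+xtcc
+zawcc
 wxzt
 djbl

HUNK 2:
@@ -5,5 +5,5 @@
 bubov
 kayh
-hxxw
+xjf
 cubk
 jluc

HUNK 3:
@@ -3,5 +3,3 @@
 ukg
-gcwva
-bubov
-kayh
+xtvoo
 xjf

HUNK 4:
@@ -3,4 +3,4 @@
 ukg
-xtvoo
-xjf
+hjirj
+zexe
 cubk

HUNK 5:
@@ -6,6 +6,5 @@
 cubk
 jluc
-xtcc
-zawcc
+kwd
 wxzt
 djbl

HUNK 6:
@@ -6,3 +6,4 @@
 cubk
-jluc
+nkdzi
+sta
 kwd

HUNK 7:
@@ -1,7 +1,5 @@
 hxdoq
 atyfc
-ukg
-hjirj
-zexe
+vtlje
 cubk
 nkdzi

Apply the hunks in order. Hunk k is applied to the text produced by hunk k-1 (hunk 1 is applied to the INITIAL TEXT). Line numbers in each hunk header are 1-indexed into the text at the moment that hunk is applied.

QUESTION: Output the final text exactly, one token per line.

Hunk 1: at line 8 remove [gov] add [xtcc,zawcc] -> 13 lines: hxdoq atyfc ukg gcwva bubov kayh hxxw cubk jluc xtcc zawcc wxzt djbl
Hunk 2: at line 5 remove [hxxw] add [xjf] -> 13 lines: hxdoq atyfc ukg gcwva bubov kayh xjf cubk jluc xtcc zawcc wxzt djbl
Hunk 3: at line 3 remove [gcwva,bubov,kayh] add [xtvoo] -> 11 lines: hxdoq atyfc ukg xtvoo xjf cubk jluc xtcc zawcc wxzt djbl
Hunk 4: at line 3 remove [xtvoo,xjf] add [hjirj,zexe] -> 11 lines: hxdoq atyfc ukg hjirj zexe cubk jluc xtcc zawcc wxzt djbl
Hunk 5: at line 6 remove [xtcc,zawcc] add [kwd] -> 10 lines: hxdoq atyfc ukg hjirj zexe cubk jluc kwd wxzt djbl
Hunk 6: at line 6 remove [jluc] add [nkdzi,sta] -> 11 lines: hxdoq atyfc ukg hjirj zexe cubk nkdzi sta kwd wxzt djbl
Hunk 7: at line 1 remove [ukg,hjirj,zexe] add [vtlje] -> 9 lines: hxdoq atyfc vtlje cubk nkdzi sta kwd wxzt djbl

Answer: hxdoq
atyfc
vtlje
cubk
nkdzi
sta
kwd
wxzt
djbl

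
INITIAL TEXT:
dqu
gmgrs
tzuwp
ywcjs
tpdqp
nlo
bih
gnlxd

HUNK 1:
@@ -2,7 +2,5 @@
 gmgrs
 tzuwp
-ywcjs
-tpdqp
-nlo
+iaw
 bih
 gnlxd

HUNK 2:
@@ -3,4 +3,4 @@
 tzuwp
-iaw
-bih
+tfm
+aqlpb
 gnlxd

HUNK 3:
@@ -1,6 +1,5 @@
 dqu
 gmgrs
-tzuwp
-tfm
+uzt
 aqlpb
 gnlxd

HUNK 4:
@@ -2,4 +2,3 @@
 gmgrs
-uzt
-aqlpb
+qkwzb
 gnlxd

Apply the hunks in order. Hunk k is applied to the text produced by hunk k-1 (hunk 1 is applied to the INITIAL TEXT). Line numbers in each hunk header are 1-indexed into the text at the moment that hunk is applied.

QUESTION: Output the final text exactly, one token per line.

Hunk 1: at line 2 remove [ywcjs,tpdqp,nlo] add [iaw] -> 6 lines: dqu gmgrs tzuwp iaw bih gnlxd
Hunk 2: at line 3 remove [iaw,bih] add [tfm,aqlpb] -> 6 lines: dqu gmgrs tzuwp tfm aqlpb gnlxd
Hunk 3: at line 1 remove [tzuwp,tfm] add [uzt] -> 5 lines: dqu gmgrs uzt aqlpb gnlxd
Hunk 4: at line 2 remove [uzt,aqlpb] add [qkwzb] -> 4 lines: dqu gmgrs qkwzb gnlxd

Answer: dqu
gmgrs
qkwzb
gnlxd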